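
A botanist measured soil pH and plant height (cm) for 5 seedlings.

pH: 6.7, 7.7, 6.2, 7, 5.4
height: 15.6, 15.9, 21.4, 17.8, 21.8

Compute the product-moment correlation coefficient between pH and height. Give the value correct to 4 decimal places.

n = 5, Σx = 33, Σy = 92.5, Σx² = 220.78, Σy² = 1746.21, Σxy = 601.95
nΣxy − ΣxΣy = 3009.75 − 3052.5 = -42.75
nΣx² − (Σx)² = 1103.9 − 1089 = 14.9; nΣy² − (Σy)² = 8731.05 − 8556.25 = 174.8
r = -42.75 / √(14.9 × 174.8) = -42.75 / 51.0345 ≈ -0.8377

-0.8377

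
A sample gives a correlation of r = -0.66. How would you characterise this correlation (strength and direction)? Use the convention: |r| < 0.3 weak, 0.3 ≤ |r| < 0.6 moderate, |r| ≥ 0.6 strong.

strong negative

r = -0.66 < 0 so the relationship is negative.
|r| = 0.66, which falls in the strong range.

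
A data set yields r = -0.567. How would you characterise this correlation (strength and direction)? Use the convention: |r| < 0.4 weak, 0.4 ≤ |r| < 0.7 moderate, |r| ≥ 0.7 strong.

moderate negative

r = -0.567 < 0 so the relationship is negative.
|r| = 0.567, which falls in the moderate range.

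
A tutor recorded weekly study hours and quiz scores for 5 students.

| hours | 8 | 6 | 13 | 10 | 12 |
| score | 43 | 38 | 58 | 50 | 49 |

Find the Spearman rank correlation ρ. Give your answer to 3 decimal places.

Rank hours: 2, 1, 5, 3, 4
Rank score: 2, 1, 5, 4, 3
d = rank(hours) − rank(score): 0, 0, 0, -1, 1; Σd² = 2
ρ = 1 − 6Σd² / [n(n²−1)] = 1 − 6×2 / (5×24) = 1 − 12/120 ≈ 0.900

0.900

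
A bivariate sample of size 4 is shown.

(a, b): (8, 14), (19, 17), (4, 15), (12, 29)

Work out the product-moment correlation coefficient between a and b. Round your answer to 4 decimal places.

n = 4, Σa = 43, Σb = 75, Σa² = 585, Σb² = 1551, Σab = 843
nΣab − ΣaΣb = 3372 − 3225 = 147
nΣa² − (Σa)² = 2340 − 1849 = 491; nΣb² − (Σb)² = 6204 − 5625 = 579
r = 147 / √(491 × 579) = 147 / 533.1876 ≈ 0.2757

0.2757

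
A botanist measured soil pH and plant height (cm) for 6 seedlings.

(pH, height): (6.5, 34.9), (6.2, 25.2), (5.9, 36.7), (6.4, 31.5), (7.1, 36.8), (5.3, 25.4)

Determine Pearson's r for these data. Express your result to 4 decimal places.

0.5968

n = 6, Σx = 37.4, Σy = 190.5, Σx² = 234.96, Σy² = 6191.59, Σxy = 1197.12
nΣxy − ΣxΣy = 7182.72 − 7124.7 = 58.02
nΣx² − (Σx)² = 1409.76 − 1398.76 = 11; nΣy² − (Σy)² = 37149.54 − 36290.25 = 859.29
r = 58.02 / √(11 × 859.29) = 58.02 / 97.2224 ≈ 0.5968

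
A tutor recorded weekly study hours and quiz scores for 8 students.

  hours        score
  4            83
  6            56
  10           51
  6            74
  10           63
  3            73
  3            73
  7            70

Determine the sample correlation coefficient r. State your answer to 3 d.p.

n = 8, Σx = 49, Σy = 543, Σx² = 355, Σy² = 37629, Σxy = 3180
nΣxy − ΣxΣy = 25440 − 26607 = -1167
nΣx² − (Σx)² = 2840 − 2401 = 439; nΣy² − (Σy)² = 301032 − 294849 = 6183
r = -1167 / √(439 × 6183) = -1167 / 1647.5245 ≈ -0.708

-0.708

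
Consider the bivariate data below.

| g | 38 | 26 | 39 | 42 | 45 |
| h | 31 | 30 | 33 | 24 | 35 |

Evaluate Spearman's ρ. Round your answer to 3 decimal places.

0.400

Rank g: 2, 1, 3, 4, 5
Rank h: 3, 2, 4, 1, 5
d = rank(g) − rank(h): -1, -1, -1, 3, 0; Σd² = 12
ρ = 1 − 6Σd² / [n(n²−1)] = 1 − 6×12 / (5×24) = 1 − 72/120 ≈ 0.400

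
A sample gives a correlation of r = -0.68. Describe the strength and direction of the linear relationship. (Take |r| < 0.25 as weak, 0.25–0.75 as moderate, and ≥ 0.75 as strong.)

r = -0.68 < 0 so the relationship is negative.
|r| = 0.68, which falls in the moderate range.

moderate negative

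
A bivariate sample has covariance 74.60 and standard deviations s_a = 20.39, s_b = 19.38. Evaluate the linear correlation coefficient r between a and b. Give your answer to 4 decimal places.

0.1888

r = Cov(a,b) / (s_a · s_b) = 74.60 / (20.39 × 19.38)
  = 74.60 / 395.1582 ≈ 0.1888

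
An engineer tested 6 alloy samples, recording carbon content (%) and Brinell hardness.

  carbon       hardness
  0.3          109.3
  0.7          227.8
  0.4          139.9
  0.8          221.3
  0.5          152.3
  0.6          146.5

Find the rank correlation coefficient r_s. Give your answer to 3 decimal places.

Rank carbon: 1, 5, 2, 6, 3, 4
Rank hardness: 1, 6, 2, 5, 4, 3
d = rank(carbon) − rank(hardness): 0, -1, 0, 1, -1, 1; Σd² = 4
ρ = 1 − 6Σd² / [n(n²−1)] = 1 − 6×4 / (6×35) = 1 − 24/210 ≈ 0.886

0.886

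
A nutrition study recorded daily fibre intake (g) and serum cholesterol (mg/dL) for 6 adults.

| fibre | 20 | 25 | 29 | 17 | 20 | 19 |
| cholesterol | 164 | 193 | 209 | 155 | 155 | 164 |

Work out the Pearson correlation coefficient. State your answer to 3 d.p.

0.970

n = 6, Σx = 130, Σy = 1040, Σx² = 2916, Σy² = 182772, Σxy = 23017
nΣxy − ΣxΣy = 138102 − 135200 = 2902
nΣx² − (Σx)² = 17496 − 16900 = 596; nΣy² − (Σy)² = 1096632 − 1081600 = 15032
r = 2902 / √(596 × 15032) = 2902 / 2993.1709 ≈ 0.970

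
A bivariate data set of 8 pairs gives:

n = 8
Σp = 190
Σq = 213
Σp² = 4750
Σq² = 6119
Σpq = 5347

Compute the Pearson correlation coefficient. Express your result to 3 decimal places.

0.884

r = (nΣpq − ΣpΣq) / √[(nΣp² − (Σp)²)(nΣq² − (Σq)²)]
Numerator: 8×5347 − 190×213 = 2306
Denominator: √[(38000 − 36100)(48952 − 45369)] = √[1900 × 3583] = 2609.1570
r = 2306 / 2609.1570 ≈ 0.884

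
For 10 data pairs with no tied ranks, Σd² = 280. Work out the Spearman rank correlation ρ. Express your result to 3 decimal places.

ρ = 1 − 6Σd² / [n(n²−1)] = 1 − 6×280 / (10×99)
  = 1 − 1680/990 = 1 − 1.6970 ≈ -0.697

-0.697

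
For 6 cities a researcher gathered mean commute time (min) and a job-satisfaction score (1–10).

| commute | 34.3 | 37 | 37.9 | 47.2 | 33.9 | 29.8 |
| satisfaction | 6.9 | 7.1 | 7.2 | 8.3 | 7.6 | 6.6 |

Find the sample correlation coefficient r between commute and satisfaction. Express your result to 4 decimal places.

n = 6, Σx = 220.1, Σy = 43.7, Σx² = 8246.99, Σy² = 320.07, Σxy = 1618.33
nΣxy − ΣxΣy = 9709.98 − 9618.37 = 91.61
nΣx² − (Σx)² = 49481.94 − 48444.01 = 1037.93; nΣy² − (Σy)² = 1920.42 − 1909.69 = 10.73
r = 91.61 / √(1037.93 × 10.73) = 91.61 / 105.5319 ≈ 0.8681

0.8681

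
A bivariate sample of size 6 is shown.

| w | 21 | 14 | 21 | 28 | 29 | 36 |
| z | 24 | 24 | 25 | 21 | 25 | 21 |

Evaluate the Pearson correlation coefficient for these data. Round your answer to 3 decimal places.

-0.593

n = 6, Σw = 149, Σz = 140, Σw² = 3999, Σz² = 3284, Σwz = 3434
nΣwz − ΣwΣz = 20604 − 20860 = -256
nΣw² − (Σw)² = 23994 − 22201 = 1793; nΣz² − (Σz)² = 19704 − 19600 = 104
r = -256 / √(1793 × 104) = -256 / 431.8240 ≈ -0.593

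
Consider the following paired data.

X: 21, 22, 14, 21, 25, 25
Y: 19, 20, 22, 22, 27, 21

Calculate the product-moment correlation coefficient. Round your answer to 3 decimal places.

n = 6, ΣX = 128, ΣY = 131, ΣX² = 2812, ΣY² = 2899, ΣXY = 2809
nΣXY − ΣXΣY = 16854 − 16768 = 86
nΣX² − (ΣX)² = 16872 − 16384 = 488; nΣY² − (ΣY)² = 17394 − 17161 = 233
r = 86 / √(488 × 233) = 86 / 337.2002 ≈ 0.255

0.255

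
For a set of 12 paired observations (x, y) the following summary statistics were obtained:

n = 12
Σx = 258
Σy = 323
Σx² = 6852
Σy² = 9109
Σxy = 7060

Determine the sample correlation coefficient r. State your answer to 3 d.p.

0.157

r = (nΣxy − ΣxΣy) / √[(nΣx² − (Σx)²)(nΣy² − (Σy)²)]
Numerator: 12×7060 − 258×323 = 1386
Denominator: √[(82224 − 66564)(109308 − 104329)] = √[15660 × 4979] = 8830.1268
r = 1386 / 8830.1268 ≈ 0.157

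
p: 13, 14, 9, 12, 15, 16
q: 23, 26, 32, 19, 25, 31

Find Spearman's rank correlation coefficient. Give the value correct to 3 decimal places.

Rank p: 3, 4, 1, 2, 5, 6
Rank q: 2, 4, 6, 1, 3, 5
d = rank(p) − rank(q): 1, 0, -5, 1, 2, 1; Σd² = 32
ρ = 1 − 6Σd² / [n(n²−1)] = 1 − 6×32 / (6×35) = 1 − 192/210 ≈ 0.086

0.086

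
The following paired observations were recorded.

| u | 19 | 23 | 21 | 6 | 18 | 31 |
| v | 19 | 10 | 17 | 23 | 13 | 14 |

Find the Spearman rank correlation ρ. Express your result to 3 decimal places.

Rank u: 3, 5, 4, 1, 2, 6
Rank v: 5, 1, 4, 6, 2, 3
d = rank(u) − rank(v): -2, 4, 0, -5, 0, 3; Σd² = 54
ρ = 1 − 6Σd² / [n(n²−1)] = 1 − 6×54 / (6×35) = 1 − 324/210 ≈ -0.543

-0.543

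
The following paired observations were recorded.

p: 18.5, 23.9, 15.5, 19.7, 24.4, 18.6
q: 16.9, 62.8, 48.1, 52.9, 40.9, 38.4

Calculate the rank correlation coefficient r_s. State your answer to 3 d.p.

0.371

Rank p: 2, 5, 1, 4, 6, 3
Rank q: 1, 6, 4, 5, 3, 2
d = rank(p) − rank(q): 1, -1, -3, -1, 3, 1; Σd² = 22
ρ = 1 − 6Σd² / [n(n²−1)] = 1 − 6×22 / (6×35) = 1 − 132/210 ≈ 0.371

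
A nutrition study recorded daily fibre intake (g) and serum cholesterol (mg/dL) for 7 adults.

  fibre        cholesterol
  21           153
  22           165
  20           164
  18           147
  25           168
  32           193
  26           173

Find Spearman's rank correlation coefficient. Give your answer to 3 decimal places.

Rank fibre: 3, 4, 2, 1, 5, 7, 6
Rank cholesterol: 2, 4, 3, 1, 5, 7, 6
d = rank(fibre) − rank(cholesterol): 1, 0, -1, 0, 0, 0, 0; Σd² = 2
ρ = 1 − 6Σd² / [n(n²−1)] = 1 − 6×2 / (7×48) = 1 − 12/336 ≈ 0.964

0.964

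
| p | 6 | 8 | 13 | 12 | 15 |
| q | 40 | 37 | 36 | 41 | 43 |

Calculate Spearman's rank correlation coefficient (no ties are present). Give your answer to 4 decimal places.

0.3000

Rank p: 1, 2, 4, 3, 5
Rank q: 3, 2, 1, 4, 5
d = rank(p) − rank(q): -2, 0, 3, -1, 0; Σd² = 14
ρ = 1 − 6Σd² / [n(n²−1)] = 1 − 6×14 / (5×24) = 1 − 84/120 ≈ 0.3000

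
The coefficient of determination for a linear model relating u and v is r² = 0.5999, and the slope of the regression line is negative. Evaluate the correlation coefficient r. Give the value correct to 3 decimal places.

|r| = √0.5999 = 0.775
The association is negative, so r = −0.775.

-0.775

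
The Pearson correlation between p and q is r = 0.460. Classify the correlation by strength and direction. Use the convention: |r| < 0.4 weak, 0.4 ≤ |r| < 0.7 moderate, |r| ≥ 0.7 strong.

moderate positive

r = 0.460 > 0 so the relationship is positive.
|r| = 0.460, which falls in the moderate range.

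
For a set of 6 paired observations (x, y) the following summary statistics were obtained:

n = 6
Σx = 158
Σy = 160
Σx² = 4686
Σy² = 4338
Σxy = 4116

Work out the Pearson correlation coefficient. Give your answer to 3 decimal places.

r = (nΣxy − ΣxΣy) / √[(nΣx² − (Σx)²)(nΣy² − (Σy)²)]
Numerator: 6×4116 − 158×160 = -584
Denominator: √[(28116 − 24964)(26028 − 25600)] = √[3152 × 428] = 1161.4887
r = -584 / 1161.4887 ≈ -0.503

-0.503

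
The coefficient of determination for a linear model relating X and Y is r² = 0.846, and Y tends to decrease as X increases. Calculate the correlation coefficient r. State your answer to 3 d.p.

-0.920

|r| = √0.846 = 0.920
The association is negative, so r = −0.920.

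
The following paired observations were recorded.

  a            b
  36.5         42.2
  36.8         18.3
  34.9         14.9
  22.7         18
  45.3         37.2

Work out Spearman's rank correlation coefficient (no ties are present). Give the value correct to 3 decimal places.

Rank a: 3, 4, 2, 1, 5
Rank b: 5, 3, 1, 2, 4
d = rank(a) − rank(b): -2, 1, 1, -1, 1; Σd² = 8
ρ = 1 − 6Σd² / [n(n²−1)] = 1 − 6×8 / (5×24) = 1 − 48/120 ≈ 0.600

0.600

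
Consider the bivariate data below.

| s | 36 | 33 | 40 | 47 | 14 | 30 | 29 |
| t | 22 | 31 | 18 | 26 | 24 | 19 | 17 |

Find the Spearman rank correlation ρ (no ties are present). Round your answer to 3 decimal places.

Rank s: 5, 4, 6, 7, 1, 3, 2
Rank t: 4, 7, 2, 6, 5, 3, 1
d = rank(s) − rank(t): 1, -3, 4, 1, -4, 0, 1; Σd² = 44
ρ = 1 − 6Σd² / [n(n²−1)] = 1 − 6×44 / (7×48) = 1 − 264/336 ≈ 0.214

0.214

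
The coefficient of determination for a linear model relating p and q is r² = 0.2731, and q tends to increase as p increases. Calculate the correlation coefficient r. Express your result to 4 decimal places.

|r| = √0.2731 = 0.5226
The association is positive, so r = 0.5226.

0.5226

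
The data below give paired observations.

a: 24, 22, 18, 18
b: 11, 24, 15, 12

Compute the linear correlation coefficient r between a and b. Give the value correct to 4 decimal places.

0.1315

n = 4, Σa = 82, Σb = 62, Σa² = 1708, Σb² = 1066, Σab = 1278
nΣab − ΣaΣb = 5112 − 5084 = 28
nΣa² − (Σa)² = 6832 − 6724 = 108; nΣb² − (Σb)² = 4264 − 3844 = 420
r = 28 / √(108 × 420) = 28 / 212.9789 ≈ 0.1315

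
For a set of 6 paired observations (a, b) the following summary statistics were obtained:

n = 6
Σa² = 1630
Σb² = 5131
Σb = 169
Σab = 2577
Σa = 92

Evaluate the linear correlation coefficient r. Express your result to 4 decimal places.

r = (nΣab − ΣaΣb) / √[(nΣa² − (Σa)²)(nΣb² − (Σb)²)]
Numerator: 6×2577 − 92×169 = -86
Denominator: √[(9780 − 8464)(30786 − 28561)] = √[1316 × 2225] = 1711.1692
r = -86 / 1711.1692 ≈ -0.0503

-0.0503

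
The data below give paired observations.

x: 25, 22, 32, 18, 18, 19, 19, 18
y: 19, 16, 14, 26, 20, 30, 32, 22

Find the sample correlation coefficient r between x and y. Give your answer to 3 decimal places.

n = 8, Σx = 171, Σy = 179, Σx² = 3827, Σy² = 4297, Σxy = 3677
nΣxy − ΣxΣy = 29416 − 30609 = -1193
nΣx² − (Σx)² = 30616 − 29241 = 1375; nΣy² − (Σy)² = 34376 − 32041 = 2335
r = -1193 / √(1375 × 2335) = -1193 / 1791.8217 ≈ -0.666

-0.666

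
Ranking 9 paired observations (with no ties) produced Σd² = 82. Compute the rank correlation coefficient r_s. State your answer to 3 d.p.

ρ = 1 − 6Σd² / [n(n²−1)] = 1 − 6×82 / (9×80)
  = 1 − 492/720 = 1 − 0.6833 ≈ 0.317

0.317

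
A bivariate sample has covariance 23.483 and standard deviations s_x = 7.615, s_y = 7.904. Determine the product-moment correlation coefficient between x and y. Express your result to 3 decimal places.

0.390

r = Cov(x,y) / (s_x · s_y) = 23.483 / (7.615 × 7.904)
  = 23.483 / 60.1890 ≈ 0.390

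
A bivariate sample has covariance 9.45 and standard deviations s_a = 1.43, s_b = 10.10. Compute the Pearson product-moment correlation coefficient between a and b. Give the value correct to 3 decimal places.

0.654

r = Cov(a,b) / (s_a · s_b) = 9.45 / (1.43 × 10.10)
  = 9.45 / 14.4430 ≈ 0.654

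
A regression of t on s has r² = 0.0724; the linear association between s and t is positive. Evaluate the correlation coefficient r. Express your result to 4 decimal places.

|r| = √0.0724 = 0.2691
The association is positive, so r = 0.2691.

0.2691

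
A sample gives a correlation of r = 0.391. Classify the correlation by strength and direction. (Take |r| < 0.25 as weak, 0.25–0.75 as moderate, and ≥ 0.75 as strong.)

moderate positive

r = 0.391 > 0 so the relationship is positive.
|r| = 0.391, which falls in the moderate range.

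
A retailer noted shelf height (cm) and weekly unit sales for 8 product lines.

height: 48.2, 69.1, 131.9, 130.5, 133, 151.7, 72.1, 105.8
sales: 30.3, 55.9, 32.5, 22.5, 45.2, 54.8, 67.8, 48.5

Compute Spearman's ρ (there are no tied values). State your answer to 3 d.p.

-0.071

Rank height: 1, 2, 6, 5, 7, 8, 3, 4
Rank sales: 2, 7, 3, 1, 4, 6, 8, 5
d = rank(height) − rank(sales): -1, -5, 3, 4, 3, 2, -5, -1; Σd² = 90
ρ = 1 − 6Σd² / [n(n²−1)] = 1 − 6×90 / (8×63) = 1 − 540/504 ≈ -0.071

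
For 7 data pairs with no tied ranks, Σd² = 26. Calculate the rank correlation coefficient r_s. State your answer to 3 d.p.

0.536

ρ = 1 − 6Σd² / [n(n²−1)] = 1 − 6×26 / (7×48)
  = 1 − 156/336 = 1 − 0.4643 ≈ 0.536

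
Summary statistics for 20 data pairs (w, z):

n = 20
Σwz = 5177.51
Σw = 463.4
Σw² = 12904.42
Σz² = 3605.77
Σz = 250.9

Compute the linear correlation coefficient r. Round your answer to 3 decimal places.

r = (nΣwz − ΣwΣz) / √[(nΣw² − (Σw)²)(nΣz² − (Σz)²)]
Numerator: 20×5177.51 − 463.4×250.9 = -12716.86
Denominator: √[(258088.4 − 214739.56)(72115.4 − 62950.81)] = √[43348.84 × 9164.59] = 19931.7422
r = -12716.86 / 19931.7422 ≈ -0.638

-0.638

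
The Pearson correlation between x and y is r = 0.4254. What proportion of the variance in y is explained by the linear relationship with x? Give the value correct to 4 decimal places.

r² = (0.4254)² = 0.1810

0.1810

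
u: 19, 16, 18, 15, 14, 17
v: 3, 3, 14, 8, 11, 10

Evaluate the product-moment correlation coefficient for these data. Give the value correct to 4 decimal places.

n = 6, Σu = 99, Σv = 49, Σu² = 1651, Σv² = 499, Σuv = 801
nΣuv − ΣuΣv = 4806 − 4851 = -45
nΣu² − (Σu)² = 9906 − 9801 = 105; nΣv² − (Σv)² = 2994 − 2401 = 593
r = -45 / √(105 × 593) = -45 / 249.5296 ≈ -0.1803

-0.1803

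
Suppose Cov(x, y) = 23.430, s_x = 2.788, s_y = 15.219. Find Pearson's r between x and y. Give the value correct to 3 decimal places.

r = Cov(x,y) / (s_x · s_y) = 23.430 / (2.788 × 15.219)
  = 23.430 / 42.4306 ≈ 0.552

0.552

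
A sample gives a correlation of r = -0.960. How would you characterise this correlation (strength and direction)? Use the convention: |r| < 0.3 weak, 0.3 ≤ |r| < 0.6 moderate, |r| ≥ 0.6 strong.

strong negative

r = -0.960 < 0 so the relationship is negative.
|r| = 0.960, which falls in the strong range.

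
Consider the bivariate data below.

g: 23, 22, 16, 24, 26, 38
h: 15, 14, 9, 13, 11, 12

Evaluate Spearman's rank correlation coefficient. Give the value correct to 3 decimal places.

-0.029

Rank g: 3, 2, 1, 4, 5, 6
Rank h: 6, 5, 1, 4, 2, 3
d = rank(g) − rank(h): -3, -3, 0, 0, 3, 3; Σd² = 36
ρ = 1 − 6Σd² / [n(n²−1)] = 1 − 6×36 / (6×35) = 1 − 216/210 ≈ -0.029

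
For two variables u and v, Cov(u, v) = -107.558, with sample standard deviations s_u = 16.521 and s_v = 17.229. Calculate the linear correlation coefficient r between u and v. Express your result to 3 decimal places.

-0.378

r = Cov(u,v) / (s_u · s_v) = -107.558 / (16.521 × 17.229)
  = -107.558 / 284.6403 ≈ -0.378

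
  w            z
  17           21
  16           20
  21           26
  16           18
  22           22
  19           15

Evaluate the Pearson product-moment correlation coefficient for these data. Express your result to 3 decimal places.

n = 6, Σw = 111, Σz = 122, Σw² = 2087, Σz² = 2550, Σwz = 2280
nΣwz − ΣwΣz = 13680 − 13542 = 138
nΣw² − (Σw)² = 12522 − 12321 = 201; nΣz² − (Σz)² = 15300 − 14884 = 416
r = 138 / √(201 × 416) = 138 / 289.1643 ≈ 0.477

0.477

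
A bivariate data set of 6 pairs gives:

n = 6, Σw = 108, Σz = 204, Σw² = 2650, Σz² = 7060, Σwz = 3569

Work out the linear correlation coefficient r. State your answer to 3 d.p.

-0.348

r = (nΣwz − ΣwΣz) / √[(nΣw² − (Σw)²)(nΣz² − (Σz)²)]
Numerator: 6×3569 − 108×204 = -618
Denominator: √[(15900 − 11664)(42360 − 41616)] = √[4236 × 744] = 1775.2701
r = -618 / 1775.2701 ≈ -0.348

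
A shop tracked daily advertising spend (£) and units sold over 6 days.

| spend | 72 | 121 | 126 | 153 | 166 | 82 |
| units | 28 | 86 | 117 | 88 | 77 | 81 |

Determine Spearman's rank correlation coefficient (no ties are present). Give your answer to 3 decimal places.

0.371

Rank spend: 1, 3, 4, 5, 6, 2
Rank units: 1, 4, 6, 5, 2, 3
d = rank(spend) − rank(units): 0, -1, -2, 0, 4, -1; Σd² = 22
ρ = 1 − 6Σd² / [n(n²−1)] = 1 − 6×22 / (6×35) = 1 − 132/210 ≈ 0.371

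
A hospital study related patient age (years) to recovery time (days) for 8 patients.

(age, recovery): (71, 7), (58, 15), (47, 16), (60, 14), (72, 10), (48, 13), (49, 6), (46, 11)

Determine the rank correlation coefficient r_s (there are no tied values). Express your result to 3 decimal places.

-0.333

Rank age: 7, 5, 2, 6, 8, 3, 4, 1
Rank recovery: 2, 7, 8, 6, 3, 5, 1, 4
d = rank(age) − rank(recovery): 5, -2, -6, 0, 5, -2, 3, -3; Σd² = 112
ρ = 1 − 6Σd² / [n(n²−1)] = 1 − 6×112 / (8×63) = 1 − 672/504 ≈ -0.333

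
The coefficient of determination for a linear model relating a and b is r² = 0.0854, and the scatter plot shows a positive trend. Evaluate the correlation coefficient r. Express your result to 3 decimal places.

0.292

|r| = √0.0854 = 0.292
The association is positive, so r = 0.292.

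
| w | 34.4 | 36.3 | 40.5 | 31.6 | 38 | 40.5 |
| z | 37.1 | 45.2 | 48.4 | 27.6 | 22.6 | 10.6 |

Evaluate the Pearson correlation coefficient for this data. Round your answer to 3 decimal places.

n = 6, Σw = 221.3, Σz = 191.5, Σw² = 8224.11, Σz² = 7146.89, Σwz = 7037.46
nΣwz − ΣwΣz = 42224.76 − 42378.95 = -154.19
nΣw² − (Σw)² = 49344.66 − 48973.69 = 370.97; nΣz² − (Σz)² = 42881.34 − 36672.25 = 6209.09
r = -154.19 / √(370.97 × 6209.09) = -154.19 / 1517.6910 ≈ -0.102

-0.102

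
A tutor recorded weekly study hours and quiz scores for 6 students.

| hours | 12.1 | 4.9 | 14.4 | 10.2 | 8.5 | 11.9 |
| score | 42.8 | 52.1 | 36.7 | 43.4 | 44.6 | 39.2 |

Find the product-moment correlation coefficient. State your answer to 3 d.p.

n = 6, Σx = 62, Σy = 258.8, Σx² = 695.68, Σy² = 11302.5, Σxy = 2589.91
nΣxy − ΣxΣy = 15539.46 − 16045.6 = -506.14
nΣx² − (Σx)² = 4174.08 − 3844 = 330.08; nΣy² − (Σy)² = 67815 − 66977.44 = 837.56
r = -506.14 / √(330.08 × 837.56) = -506.14 / 525.7964 ≈ -0.963

-0.963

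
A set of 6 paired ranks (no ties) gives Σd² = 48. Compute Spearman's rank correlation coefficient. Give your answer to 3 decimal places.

ρ = 1 − 6Σd² / [n(n²−1)] = 1 − 6×48 / (6×35)
  = 1 − 288/210 = 1 − 1.3714 ≈ -0.371

-0.371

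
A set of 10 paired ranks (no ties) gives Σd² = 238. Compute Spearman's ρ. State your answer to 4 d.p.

-0.4424

ρ = 1 − 6Σd² / [n(n²−1)] = 1 − 6×238 / (10×99)
  = 1 − 1428/990 = 1 − 1.44242 ≈ -0.4424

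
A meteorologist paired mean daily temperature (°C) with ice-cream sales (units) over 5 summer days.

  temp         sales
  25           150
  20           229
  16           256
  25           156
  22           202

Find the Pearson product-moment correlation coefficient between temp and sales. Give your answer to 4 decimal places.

n = 5, Σx = 108, Σy = 993, Σx² = 2390, Σy² = 205617, Σxy = 20770
nΣxy − ΣxΣy = 103850 − 107244 = -3394
nΣx² − (Σx)² = 11950 − 11664 = 286; nΣy² − (Σy)² = 1028085 − 986049 = 42036
r = -3394 / √(286 × 42036) = -3394 / 3467.3183 ≈ -0.9789

-0.9789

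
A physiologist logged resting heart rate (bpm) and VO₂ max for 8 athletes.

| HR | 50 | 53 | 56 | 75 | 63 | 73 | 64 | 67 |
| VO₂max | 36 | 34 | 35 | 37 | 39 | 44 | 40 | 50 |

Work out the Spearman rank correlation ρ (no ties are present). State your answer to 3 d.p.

Rank HR: 1, 2, 3, 8, 4, 7, 5, 6
Rank VO₂max: 3, 1, 2, 4, 5, 7, 6, 8
d = rank(HR) − rank(VO₂max): -2, 1, 1, 4, -1, 0, -1, -2; Σd² = 28
ρ = 1 − 6Σd² / [n(n²−1)] = 1 − 6×28 / (8×63) = 1 − 168/504 ≈ 0.667

0.667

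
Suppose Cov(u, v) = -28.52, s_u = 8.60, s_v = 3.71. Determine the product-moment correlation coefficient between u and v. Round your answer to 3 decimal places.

r = Cov(u,v) / (s_u · s_v) = -28.52 / (8.60 × 3.71)
  = -28.52 / 31.9060 ≈ -0.894

-0.894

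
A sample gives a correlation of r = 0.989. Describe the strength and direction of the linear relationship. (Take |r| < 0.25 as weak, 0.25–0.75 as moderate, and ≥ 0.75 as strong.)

r = 0.989 > 0 so the relationship is positive.
|r| = 0.989, which falls in the strong range.

strong positive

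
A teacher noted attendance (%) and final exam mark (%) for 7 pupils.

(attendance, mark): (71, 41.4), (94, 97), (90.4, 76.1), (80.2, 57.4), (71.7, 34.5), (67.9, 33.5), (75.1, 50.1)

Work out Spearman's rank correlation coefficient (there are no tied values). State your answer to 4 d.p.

Rank attendance: 2, 7, 6, 5, 3, 1, 4
Rank mark: 3, 7, 6, 5, 2, 1, 4
d = rank(attendance) − rank(mark): -1, 0, 0, 0, 1, 0, 0; Σd² = 2
ρ = 1 − 6Σd² / [n(n²−1)] = 1 − 6×2 / (7×48) = 1 − 12/336 ≈ 0.9643

0.9643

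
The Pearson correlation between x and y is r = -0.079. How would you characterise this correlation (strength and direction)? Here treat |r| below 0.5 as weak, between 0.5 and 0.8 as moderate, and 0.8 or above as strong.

weak negative

r = -0.079 < 0 so the relationship is negative.
|r| = 0.079, which falls in the weak range.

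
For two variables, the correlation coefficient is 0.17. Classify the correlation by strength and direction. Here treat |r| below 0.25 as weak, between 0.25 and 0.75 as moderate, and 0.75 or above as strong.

weak positive

r = 0.17 > 0 so the relationship is positive.
|r| = 0.17, which falls in the weak range.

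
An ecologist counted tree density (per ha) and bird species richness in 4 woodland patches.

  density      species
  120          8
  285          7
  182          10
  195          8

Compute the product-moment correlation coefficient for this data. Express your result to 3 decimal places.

-0.454

n = 4, Σx = 782, Σy = 33, Σx² = 166774, Σy² = 277, Σxy = 6335
nΣxy − ΣxΣy = 25340 − 25806 = -466
nΣx² − (Σx)² = 667096 − 611524 = 55572; nΣy² − (Σy)² = 1108 − 1089 = 19
r = -466 / √(55572 × 19) = -466 / 1027.5544 ≈ -0.454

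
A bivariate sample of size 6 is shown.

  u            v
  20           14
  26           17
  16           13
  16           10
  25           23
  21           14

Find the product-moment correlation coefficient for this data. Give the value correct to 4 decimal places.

0.8245

n = 6, Σu = 124, Σv = 91, Σu² = 2654, Σv² = 1479, Σuv = 1959
nΣuv − ΣuΣv = 11754 − 11284 = 470
nΣu² − (Σu)² = 15924 − 15376 = 548; nΣv² − (Σv)² = 8874 − 8281 = 593
r = 470 / √(548 × 593) = 470 / 570.0561 ≈ 0.8245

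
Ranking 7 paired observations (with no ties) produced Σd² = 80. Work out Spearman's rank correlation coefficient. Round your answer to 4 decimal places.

-0.4286

ρ = 1 − 6Σd² / [n(n²−1)] = 1 − 6×80 / (7×48)
  = 1 − 480/336 = 1 − 1.42857 ≈ -0.4286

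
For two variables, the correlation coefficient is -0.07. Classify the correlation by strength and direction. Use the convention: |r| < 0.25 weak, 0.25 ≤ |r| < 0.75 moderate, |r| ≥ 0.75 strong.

weak negative

r = -0.07 < 0 so the relationship is negative.
|r| = 0.07, which falls in the weak range.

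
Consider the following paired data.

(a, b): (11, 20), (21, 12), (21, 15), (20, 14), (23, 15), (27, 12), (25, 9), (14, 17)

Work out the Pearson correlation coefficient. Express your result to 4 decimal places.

-0.8652

n = 8, Σa = 162, Σb = 114, Σa² = 3482, Σb² = 1704, Σab = 2199
nΣab − ΣaΣb = 17592 − 18468 = -876
nΣa² − (Σa)² = 27856 − 26244 = 1612; nΣb² − (Σb)² = 13632 − 12996 = 636
r = -876 / √(1612 × 636) = -876 / 1012.5374 ≈ -0.8652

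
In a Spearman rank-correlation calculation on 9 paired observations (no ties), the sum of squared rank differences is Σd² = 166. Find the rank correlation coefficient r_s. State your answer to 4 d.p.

ρ = 1 − 6Σd² / [n(n²−1)] = 1 − 6×166 / (9×80)
  = 1 − 996/720 = 1 − 1.38333 ≈ -0.3833

-0.3833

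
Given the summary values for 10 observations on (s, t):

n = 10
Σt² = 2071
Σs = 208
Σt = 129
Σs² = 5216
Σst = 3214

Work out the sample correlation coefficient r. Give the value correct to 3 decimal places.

r = (nΣst − ΣsΣt) / √[(nΣs² − (Σs)²)(nΣt² − (Σt)²)]
Numerator: 10×3214 − 208×129 = 5308
Denominator: √[(52160 − 43264)(20710 − 16641)] = √[8896 × 4069] = 6016.4627
r = 5308 / 6016.4627 ≈ 0.882

0.882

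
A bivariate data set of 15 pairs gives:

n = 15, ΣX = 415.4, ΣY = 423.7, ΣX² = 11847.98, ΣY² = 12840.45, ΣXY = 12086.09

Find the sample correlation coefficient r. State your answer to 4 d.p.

0.6432

r = (nΣXY − ΣXΣY) / √[(nΣX² − (ΣX)²)(nΣY² − (ΣY)²)]
Numerator: 15×12086.09 − 415.4×423.7 = 5286.37
Denominator: √[(177719.7 − 172557.16)(192606.75 − 179521.69)] = √[5162.54 × 13085.06] = 8219.0112
r = 5286.37 / 8219.0112 ≈ 0.6432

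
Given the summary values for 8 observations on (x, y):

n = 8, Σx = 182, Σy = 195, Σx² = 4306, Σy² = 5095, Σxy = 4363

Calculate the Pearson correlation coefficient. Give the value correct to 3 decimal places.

-0.308

r = (nΣxy − ΣxΣy) / √[(nΣx² − (Σx)²)(nΣy² − (Σy)²)]
Numerator: 8×4363 − 182×195 = -586
Denominator: √[(34448 − 33124)(40760 − 38025)] = √[1324 × 2735] = 1902.9293
r = -586 / 1902.9293 ≈ -0.308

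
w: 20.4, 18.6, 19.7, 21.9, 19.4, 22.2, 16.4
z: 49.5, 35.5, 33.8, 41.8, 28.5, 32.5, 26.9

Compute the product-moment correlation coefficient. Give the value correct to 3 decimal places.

n = 7, Σw = 138.6, Σz = 248.5, Σw² = 2767.98, Σz² = 9192.29, Σwz = 4966.94
nΣwz − ΣwΣz = 34768.58 − 34442.1 = 326.48
nΣw² − (Σw)² = 19375.86 − 19209.96 = 165.9; nΣz² − (Σz)² = 64346.03 − 61752.25 = 2593.78
r = 326.48 / √(165.9 × 2593.78) = 326.48 / 655.9787 ≈ 0.498

0.498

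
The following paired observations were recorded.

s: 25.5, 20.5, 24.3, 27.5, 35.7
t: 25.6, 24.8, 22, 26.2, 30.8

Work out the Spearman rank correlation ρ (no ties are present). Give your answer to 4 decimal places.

0.9000

Rank s: 3, 1, 2, 4, 5
Rank t: 3, 2, 1, 4, 5
d = rank(s) − rank(t): 0, -1, 1, 0, 0; Σd² = 2
ρ = 1 − 6Σd² / [n(n²−1)] = 1 − 6×2 / (5×24) = 1 − 12/120 ≈ 0.9000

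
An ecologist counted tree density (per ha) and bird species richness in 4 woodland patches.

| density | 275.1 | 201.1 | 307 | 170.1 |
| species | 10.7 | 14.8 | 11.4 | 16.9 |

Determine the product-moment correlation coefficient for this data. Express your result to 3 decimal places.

-0.950

n = 4, Σx = 953.3, Σy = 53.8, Σx² = 239304.23, Σy² = 749.1, Σxy = 12294.34
nΣxy − ΣxΣy = 49177.36 − 51287.54 = -2110.18
nΣx² − (Σx)² = 957216.92 − 908780.89 = 48436.03; nΣy² − (Σy)² = 2996.4 − 2894.44 = 101.96
r = -2110.18 / √(48436.03 × 101.96) = -2110.18 / 2222.2821 ≈ -0.950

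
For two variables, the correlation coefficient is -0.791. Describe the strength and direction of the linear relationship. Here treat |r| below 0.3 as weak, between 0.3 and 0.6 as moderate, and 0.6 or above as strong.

r = -0.791 < 0 so the relationship is negative.
|r| = 0.791, which falls in the strong range.

strong negative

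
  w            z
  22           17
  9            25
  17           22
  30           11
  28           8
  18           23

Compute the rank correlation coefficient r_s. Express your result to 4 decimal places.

-0.8857

Rank w: 4, 1, 2, 6, 5, 3
Rank z: 3, 6, 4, 2, 1, 5
d = rank(w) − rank(z): 1, -5, -2, 4, 4, -2; Σd² = 66
ρ = 1 − 6Σd² / [n(n²−1)] = 1 − 6×66 / (6×35) = 1 − 396/210 ≈ -0.8857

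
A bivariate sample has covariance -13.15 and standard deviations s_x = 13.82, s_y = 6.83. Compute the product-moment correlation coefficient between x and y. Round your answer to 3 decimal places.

r = Cov(x,y) / (s_x · s_y) = -13.15 / (13.82 × 6.83)
  = -13.15 / 94.3906 ≈ -0.139

-0.139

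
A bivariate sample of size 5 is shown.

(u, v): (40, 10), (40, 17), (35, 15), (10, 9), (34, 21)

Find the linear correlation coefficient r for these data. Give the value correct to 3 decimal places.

n = 5, Σu = 159, Σv = 72, Σu² = 5681, Σv² = 1136, Σuv = 2409
nΣuv − ΣuΣv = 12045 − 11448 = 597
nΣu² − (Σu)² = 28405 − 25281 = 3124; nΣv² − (Σv)² = 5680 − 5184 = 496
r = 597 / √(3124 × 496) = 597 / 1244.7907 ≈ 0.480

0.480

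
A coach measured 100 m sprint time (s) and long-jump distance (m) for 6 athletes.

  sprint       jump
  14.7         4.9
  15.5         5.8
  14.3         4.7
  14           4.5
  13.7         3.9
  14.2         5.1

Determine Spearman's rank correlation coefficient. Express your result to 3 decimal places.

0.829

Rank sprint: 5, 6, 4, 2, 1, 3
Rank jump: 4, 6, 3, 2, 1, 5
d = rank(sprint) − rank(jump): 1, 0, 1, 0, 0, -2; Σd² = 6
ρ = 1 − 6Σd² / [n(n²−1)] = 1 − 6×6 / (6×35) = 1 − 36/210 ≈ 0.829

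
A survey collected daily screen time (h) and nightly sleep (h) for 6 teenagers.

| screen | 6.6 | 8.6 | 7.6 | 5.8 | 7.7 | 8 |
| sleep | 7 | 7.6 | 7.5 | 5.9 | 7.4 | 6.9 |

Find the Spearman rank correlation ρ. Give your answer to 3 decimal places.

Rank screen: 2, 6, 3, 1, 4, 5
Rank sleep: 3, 6, 5, 1, 4, 2
d = rank(screen) − rank(sleep): -1, 0, -2, 0, 0, 3; Σd² = 14
ρ = 1 − 6Σd² / [n(n²−1)] = 1 − 6×14 / (6×35) = 1 − 84/210 ≈ 0.600

0.600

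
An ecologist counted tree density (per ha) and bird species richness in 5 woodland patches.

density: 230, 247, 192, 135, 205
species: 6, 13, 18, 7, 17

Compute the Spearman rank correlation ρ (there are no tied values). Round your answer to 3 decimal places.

-0.200

Rank density: 4, 5, 2, 1, 3
Rank species: 1, 3, 5, 2, 4
d = rank(density) − rank(species): 3, 2, -3, -1, -1; Σd² = 24
ρ = 1 − 6Σd² / [n(n²−1)] = 1 − 6×24 / (5×24) = 1 − 144/120 ≈ -0.200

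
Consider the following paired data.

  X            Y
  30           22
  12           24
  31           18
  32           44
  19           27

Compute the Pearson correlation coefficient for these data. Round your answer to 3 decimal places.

n = 5, ΣX = 124, ΣY = 135, ΣX² = 3390, ΣY² = 4049, ΣXY = 3427
nΣXY − ΣXΣY = 17135 − 16740 = 395
nΣX² − (ΣX)² = 16950 − 15376 = 1574; nΣY² − (ΣY)² = 20245 − 18225 = 2020
r = 395 / √(1574 × 2020) = 395 / 1783.1096 ≈ 0.222

0.222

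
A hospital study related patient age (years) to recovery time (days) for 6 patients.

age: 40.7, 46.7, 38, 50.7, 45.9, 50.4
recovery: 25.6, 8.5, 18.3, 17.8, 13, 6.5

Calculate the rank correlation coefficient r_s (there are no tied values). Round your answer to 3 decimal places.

-0.600

Rank age: 2, 4, 1, 6, 3, 5
Rank recovery: 6, 2, 5, 4, 3, 1
d = rank(age) − rank(recovery): -4, 2, -4, 2, 0, 4; Σd² = 56
ρ = 1 − 6Σd² / [n(n²−1)] = 1 − 6×56 / (6×35) = 1 − 336/210 ≈ -0.600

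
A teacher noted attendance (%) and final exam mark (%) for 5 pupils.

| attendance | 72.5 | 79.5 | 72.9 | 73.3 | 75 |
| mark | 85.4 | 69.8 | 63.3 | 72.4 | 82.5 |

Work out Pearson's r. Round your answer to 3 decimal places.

-0.199

n = 5, Σx = 373.2, Σy = 373.4, Σx² = 27888.8, Σy² = 28220.1, Σxy = 27849.59
nΣxy − ΣxΣy = 139247.95 − 139352.88 = -104.93
nΣx² − (Σx)² = 139444 − 139278.24 = 165.76; nΣy² − (Σy)² = 141100.5 − 139427.56 = 1672.94
r = -104.93 / √(165.76 × 1672.94) = -104.93 / 526.5990 ≈ -0.199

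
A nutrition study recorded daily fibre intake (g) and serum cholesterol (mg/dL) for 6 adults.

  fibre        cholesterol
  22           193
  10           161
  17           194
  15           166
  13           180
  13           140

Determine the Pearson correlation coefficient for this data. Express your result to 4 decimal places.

0.6807

n = 6, Σx = 90, Σy = 1034, Σx² = 1436, Σy² = 180362, Σxy = 15804
nΣxy − ΣxΣy = 94824 − 93060 = 1764
nΣx² − (Σx)² = 8616 − 8100 = 516; nΣy² − (Σy)² = 1082172 − 1069156 = 13016
r = 1764 / √(516 × 13016) = 1764 / 2591.5740 ≈ 0.6807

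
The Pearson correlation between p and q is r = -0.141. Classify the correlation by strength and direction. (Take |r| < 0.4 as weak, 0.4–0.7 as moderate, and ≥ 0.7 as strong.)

r = -0.141 < 0 so the relationship is negative.
|r| = 0.141, which falls in the weak range.

weak negative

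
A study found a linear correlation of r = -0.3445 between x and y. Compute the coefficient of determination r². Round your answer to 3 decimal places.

r² = (-0.3445)² = 0.119

0.119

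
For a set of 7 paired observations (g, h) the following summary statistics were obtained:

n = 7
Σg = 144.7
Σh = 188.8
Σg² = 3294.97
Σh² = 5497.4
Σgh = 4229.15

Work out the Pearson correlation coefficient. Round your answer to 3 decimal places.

0.930

r = (nΣgh − ΣgΣh) / √[(nΣg² − (Σg)²)(nΣh² − (Σh)²)]
Numerator: 7×4229.15 − 144.7×188.8 = 2284.69
Denominator: √[(23064.79 − 20938.09)(38481.8 − 35645.44)] = √[2126.7 × 2836.36] = 2456.0307
r = 2284.69 / 2456.0307 ≈ 0.930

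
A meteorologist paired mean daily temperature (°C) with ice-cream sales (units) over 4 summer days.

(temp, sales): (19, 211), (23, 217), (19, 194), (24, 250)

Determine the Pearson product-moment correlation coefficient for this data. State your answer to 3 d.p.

n = 4, Σx = 85, Σy = 872, Σx² = 1827, Σy² = 191746, Σxy = 18686
nΣxy − ΣxΣy = 74744 − 74120 = 624
nΣx² − (Σx)² = 7308 − 7225 = 83; nΣy² − (Σy)² = 766984 − 760384 = 6600
r = 624 / √(83 × 6600) = 624 / 740.1351 ≈ 0.843

0.843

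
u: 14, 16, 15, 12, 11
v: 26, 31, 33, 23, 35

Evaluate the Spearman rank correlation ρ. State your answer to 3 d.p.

Rank u: 3, 5, 4, 2, 1
Rank v: 2, 3, 4, 1, 5
d = rank(u) − rank(v): 1, 2, 0, 1, -4; Σd² = 22
ρ = 1 − 6Σd² / [n(n²−1)] = 1 − 6×22 / (5×24) = 1 − 132/120 ≈ -0.100

-0.100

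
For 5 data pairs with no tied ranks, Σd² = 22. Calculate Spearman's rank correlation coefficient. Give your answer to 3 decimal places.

ρ = 1 − 6Σd² / [n(n²−1)] = 1 − 6×22 / (5×24)
  = 1 − 132/120 = 1 − 1.1000 ≈ -0.100

-0.100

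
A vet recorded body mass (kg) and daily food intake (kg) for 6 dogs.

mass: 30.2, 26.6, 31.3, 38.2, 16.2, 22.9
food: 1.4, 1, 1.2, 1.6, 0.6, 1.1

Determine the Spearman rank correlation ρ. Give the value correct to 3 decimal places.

Rank mass: 4, 3, 5, 6, 1, 2
Rank food: 5, 2, 4, 6, 1, 3
d = rank(mass) − rank(food): -1, 1, 1, 0, 0, -1; Σd² = 4
ρ = 1 − 6Σd² / [n(n²−1)] = 1 − 6×4 / (6×35) = 1 − 24/210 ≈ 0.886

0.886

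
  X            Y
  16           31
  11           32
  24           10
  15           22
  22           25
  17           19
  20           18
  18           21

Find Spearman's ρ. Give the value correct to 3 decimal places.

-0.690

Rank X: 3, 1, 8, 2, 7, 4, 6, 5
Rank Y: 7, 8, 1, 5, 6, 3, 2, 4
d = rank(X) − rank(Y): -4, -7, 7, -3, 1, 1, 4, 1; Σd² = 142
ρ = 1 − 6Σd² / [n(n²−1)] = 1 − 6×142 / (8×63) = 1 − 852/504 ≈ -0.690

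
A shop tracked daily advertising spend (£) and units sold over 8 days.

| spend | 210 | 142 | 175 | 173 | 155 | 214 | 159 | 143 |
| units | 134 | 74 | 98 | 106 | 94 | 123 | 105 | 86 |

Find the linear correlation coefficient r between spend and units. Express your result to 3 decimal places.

n = 8, Σx = 1371, Σy = 820, Σx² = 240369, Σy² = 86658, Σxy = 144021
nΣxy − ΣxΣy = 1152168 − 1124220 = 27948
nΣx² − (Σx)² = 1922952 − 1879641 = 43311; nΣy² − (Σy)² = 693264 − 672400 = 20864
r = 27948 / √(43311 × 20864) = 27948 / 30060.6172 ≈ 0.930

0.930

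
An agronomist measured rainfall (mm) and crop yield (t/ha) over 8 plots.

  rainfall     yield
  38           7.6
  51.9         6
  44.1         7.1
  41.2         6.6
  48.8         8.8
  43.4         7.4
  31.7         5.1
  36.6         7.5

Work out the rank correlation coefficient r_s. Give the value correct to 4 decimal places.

0.1190

Rank rainfall: 3, 8, 6, 4, 7, 5, 1, 2
Rank yield: 7, 2, 4, 3, 8, 5, 1, 6
d = rank(rainfall) − rank(yield): -4, 6, 2, 1, -1, 0, 0, -4; Σd² = 74
ρ = 1 − 6Σd² / [n(n²−1)] = 1 − 6×74 / (8×63) = 1 − 444/504 ≈ 0.1190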